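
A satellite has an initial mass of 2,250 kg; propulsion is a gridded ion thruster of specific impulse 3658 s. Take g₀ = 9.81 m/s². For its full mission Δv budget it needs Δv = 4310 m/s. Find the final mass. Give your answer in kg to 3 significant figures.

v_e = Isp · g₀ = 3658 × 9.81 = 35885.0 m/s.
m₀/m_f = exp(Δv / v_e) = exp(4310 / 35885.0) = exp(0.1201) = 1.1276.
m_f = m₀ / 1.1276 = 2,250 / 1.1276 = 1,995.39 kg.

final mass ≈ 2000 kg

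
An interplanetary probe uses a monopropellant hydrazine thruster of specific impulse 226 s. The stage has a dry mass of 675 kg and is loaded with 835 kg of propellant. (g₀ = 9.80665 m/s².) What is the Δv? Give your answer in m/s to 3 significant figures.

v_e = Isp · g₀ = 226 × 9.80665 = 2216.3 m/s.
m₀ = m_dry + m_prop = 675 + 835 = 1,510 kg.
Using Δv = v_e ln(m₀/m_f): Δv = v_e · ln(m₀/m_f) = 2216.3 × ln(2.237) = 2216.3 × 0.8052 ≈ 1784.5 m/s.

Δv ≈ 1780 m/s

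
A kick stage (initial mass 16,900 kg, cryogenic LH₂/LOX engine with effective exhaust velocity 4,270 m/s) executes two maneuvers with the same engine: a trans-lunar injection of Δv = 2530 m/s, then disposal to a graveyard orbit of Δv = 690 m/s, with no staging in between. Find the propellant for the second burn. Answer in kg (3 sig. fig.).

After the first burn: m = 16900 × exp(−2530/4270.0) = 16900 × 0.55294 = 9,344.69 kg.
After the second burn: m = 9,344.69 × exp(−690/4270.0) = 9,344.69 × 0.85079 = 7,950.37 kg.
Second-burn propellant = 9,344.69 − 7,950.37 = 1,394.32 kg.

propellant for the second burn ≈ 1390 kg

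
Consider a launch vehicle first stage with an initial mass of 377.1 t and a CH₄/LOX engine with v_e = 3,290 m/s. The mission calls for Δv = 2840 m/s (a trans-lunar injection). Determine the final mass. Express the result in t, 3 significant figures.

By the Tsiolkovsky rocket equation, m₀/m_f = exp(Δv / v_e) = exp(2840 / 3290.0) = exp(0.8632) = 2.3708.
m_f = m₀ / 2.3708 = 377.1 / 2.3708 = 159.06 t.

final mass ≈ 159 t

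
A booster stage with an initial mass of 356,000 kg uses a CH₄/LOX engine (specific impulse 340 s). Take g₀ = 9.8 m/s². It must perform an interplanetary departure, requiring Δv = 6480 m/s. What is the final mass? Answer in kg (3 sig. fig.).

v_e = Isp · g₀ = 340 × 9.8 = 3332.0 m/s.
Rocket equation: m₀/m_f = exp(Δv / v_e) = exp(6480 / 3332.0) = exp(1.9448) = 6.9921.
m_f = m₀ / 6.9921 = 356,000 / 6.9921 = 50,914.6 kg.

final mass ≈ 50900 kg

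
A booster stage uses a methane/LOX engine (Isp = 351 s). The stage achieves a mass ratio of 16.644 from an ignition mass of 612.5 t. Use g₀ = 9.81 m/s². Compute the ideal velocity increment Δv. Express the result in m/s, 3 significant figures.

Δv ≈ 9680 m/s

v_e = Isp · g₀ = 351 × 9.81 = 3443.3 m/s.
Rocket equation: Δv = v_e · ln(16.644) = 3443.3 × 2.8120 ≈ 9682.8 m/s.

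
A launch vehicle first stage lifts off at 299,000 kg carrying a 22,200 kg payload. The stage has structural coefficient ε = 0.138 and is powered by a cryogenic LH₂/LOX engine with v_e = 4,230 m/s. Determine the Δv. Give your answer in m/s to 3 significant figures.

Stage wet mass = m₀ − payload = 299,000 − 22,200 = 276,800 kg.
Stage dry mass = ε × stage wet mass = 0.138 × 276,800 = 38,198.4 kg.
Burnout mass m_f = stage dry + payload = 38,198.4 + 22,200 = 60,398.4 kg.
By the Tsiolkovsky rocket equation, Δv = v_e · ln(299,000/60,398.4) = 4230.0 × ln(4.95) = 4230.0 × 1.5995 ≈ 6766 m/s.

Δv ≈ 6770 m/s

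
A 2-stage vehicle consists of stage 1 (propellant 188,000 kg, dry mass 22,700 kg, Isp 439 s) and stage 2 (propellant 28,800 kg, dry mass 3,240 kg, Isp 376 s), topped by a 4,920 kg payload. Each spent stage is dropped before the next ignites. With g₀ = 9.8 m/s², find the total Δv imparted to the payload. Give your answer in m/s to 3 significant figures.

Ignition mass of stage 1 = 188,000+22,700 + 28,800+3,240 + 4,920 = 247,660 kg.
Stage 1: m₀ = 247,660 kg, m_f = 247,660 − 188,000 = 59,660 kg; Δv = 439×9.8×ln(4.151) = 4302.2×1.4234 ≈ 6124 m/s.
Stage 2: m₀ = 36,960 kg, m_f = 36,960 − 28,800 = 8,160 kg; Δv = 376×9.8×ln(4.529) = 3684.8×1.5106 ≈ 5566 m/s.
Total Δv = 6124 + 5566 = 11690 m/s.

Δv ≈ 11700 m/s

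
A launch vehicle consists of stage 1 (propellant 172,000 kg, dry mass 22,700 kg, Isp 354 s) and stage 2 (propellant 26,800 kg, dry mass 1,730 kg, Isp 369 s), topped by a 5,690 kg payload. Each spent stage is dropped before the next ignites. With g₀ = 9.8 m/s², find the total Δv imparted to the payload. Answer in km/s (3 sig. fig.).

Δv ≈ 10.4 km/s

Ignition mass of stage 1 = 172,000+22,700 + 26,800+1,730 + 5,690 = 228,920 kg.
Stage 1: m₀ = 228,920 kg, m_f = 228,920 − 172,000 = 56,920 kg; Δv = 354×9.8×ln(4.022) = 3469.2×1.3917 ≈ 4828 m/s.
Stage 2: m₀ = 34,220 kg, m_f = 34,220 − 26,800 = 7,420 kg; Δv = 369×9.8×ln(4.612) = 3616.2×1.5286 ≈ 5528 m/s.
Total Δv = 4828 + 5528 = 10356 m/s.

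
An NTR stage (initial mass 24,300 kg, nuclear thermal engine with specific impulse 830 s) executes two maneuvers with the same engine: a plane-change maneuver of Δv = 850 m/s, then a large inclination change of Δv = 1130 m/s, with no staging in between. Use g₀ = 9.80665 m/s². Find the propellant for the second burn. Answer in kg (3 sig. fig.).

v_e = Isp · g₀ = 830 × 9.80665 = 8139.5 m/s.
After the first burn: m = 24300 × exp(−850/8139.5) = 24300 × 0.90084 = 21,890.4 kg.
After the second burn: m = 21,890.4 × exp(−1130/8139.5) = 21,890.4 × 0.87038 = 19,053 kg.
Second-burn propellant = 21,890.4 − 19,053 = 2,837.4 kg.

propellant for the second burn ≈ 2840 kg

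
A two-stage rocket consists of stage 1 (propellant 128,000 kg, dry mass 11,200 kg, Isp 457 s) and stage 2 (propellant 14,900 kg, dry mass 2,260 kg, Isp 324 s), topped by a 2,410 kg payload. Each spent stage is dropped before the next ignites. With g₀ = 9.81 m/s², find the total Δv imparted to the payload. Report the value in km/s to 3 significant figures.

Δv ≈ 11.9 km/s

Ignition mass of stage 1 = 128,000+11,200 + 14,900+2,260 + 2,410 = 158,770 kg.
Stage 1: m₀ = 158,770 kg, m_f = 158,770 − 128,000 = 30,770 kg; Δv = 457×9.81×ln(5.16) = 4483.2×1.6409 ≈ 7357 m/s.
Stage 2: m₀ = 19,570 kg, m_f = 19,570 − 14,900 = 4,670 kg; Δv = 324×9.81×ln(4.191) = 3178.4×1.4328 ≈ 4554 m/s.
Total Δv = 7357 + 4554 = 11911 m/s.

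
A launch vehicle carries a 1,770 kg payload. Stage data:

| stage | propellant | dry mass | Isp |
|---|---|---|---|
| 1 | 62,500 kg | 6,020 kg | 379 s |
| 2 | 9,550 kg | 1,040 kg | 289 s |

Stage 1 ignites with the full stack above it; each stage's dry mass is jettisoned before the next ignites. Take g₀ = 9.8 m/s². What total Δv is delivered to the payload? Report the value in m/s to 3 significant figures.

Ignition mass of stage 1 = 62,500+6,020 + 9,550+1,040 + 1,770 = 80,880 kg.
Stage 1: m₀ = 80,880 kg, m_f = 80,880 − 62,500 = 18,380 kg; Δv = 379×9.8×ln(4.4) = 3714.2×1.4817 ≈ 5503 m/s.
Stage 2: m₀ = 12,360 kg, m_f = 12,360 − 9,550 = 2,810 kg; Δv = 289×9.8×ln(4.399) = 2832.2×1.4813 ≈ 4195 m/s.
Total Δv = 5503 + 4195 = 9698 m/s.

Δv ≈ 9700 m/s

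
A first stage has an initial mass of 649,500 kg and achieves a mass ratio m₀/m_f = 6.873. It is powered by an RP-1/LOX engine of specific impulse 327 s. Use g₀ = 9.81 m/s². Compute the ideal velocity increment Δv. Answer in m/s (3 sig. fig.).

v_e = Isp · g₀ = 327 × 9.81 = 3207.9 m/s.
Using Δv = v_e ln(m₀/m_f): Δv = v_e · ln(6.873) = 3207.9 × 1.9276 ≈ 6183.5 m/s.

Δv ≈ 6180 m/s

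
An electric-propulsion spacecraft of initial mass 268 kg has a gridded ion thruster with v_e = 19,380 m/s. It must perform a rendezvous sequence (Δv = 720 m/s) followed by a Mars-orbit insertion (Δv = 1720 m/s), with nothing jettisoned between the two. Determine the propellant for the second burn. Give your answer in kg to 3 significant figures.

After the first burn: m = 268 × exp(−720/19380.0) = 268 × 0.96353 = 258.226 kg.
After the second burn: m = 258.226 × exp(−1720/19380.0) = 258.226 × 0.91507 = 236.295 kg.
Second-burn propellant = 258.226 − 236.295 = 21.931 kg.

propellant for the second burn ≈ 21.9 kg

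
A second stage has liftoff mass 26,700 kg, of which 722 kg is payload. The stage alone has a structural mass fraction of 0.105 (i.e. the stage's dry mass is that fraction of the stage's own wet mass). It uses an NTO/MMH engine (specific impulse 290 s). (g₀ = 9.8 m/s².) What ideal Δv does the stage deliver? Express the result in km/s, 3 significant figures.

Δv ≈ 5.82 km/s

Stage wet mass = m₀ − payload = 26,700 − 722 = 25,978 kg.
Stage dry mass = ε × stage wet mass = 0.105 × 25,978 = 2,727.69 kg.
Burnout mass m_f = stage dry + payload = 2,727.69 + 722 = 3,449.69 kg.
v_e = Isp · g₀ = 290 × 9.8 = 2842.0 m/s.
Using Δv = v_e ln(m₀/m_f): Δv = v_e · ln(26,700/3,449.69) = 2842.0 × ln(7.74) = 2842.0 × 2.0464 ≈ 5816 m/s.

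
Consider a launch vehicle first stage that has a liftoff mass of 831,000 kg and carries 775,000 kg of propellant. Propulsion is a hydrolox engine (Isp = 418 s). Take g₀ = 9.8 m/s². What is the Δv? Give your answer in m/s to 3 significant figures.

v_e = Isp · g₀ = 418 × 9.8 = 4096.4 m/s.
m_f = m₀ − m_prop = 831,000 − 775,000 = 56,000 kg.
Rocket equation: Δv = v_e · ln(m₀/m_f) = 4096.4 × ln(14.84) = 4096.4 × 2.6973 ≈ 11049.1 m/s.

Δv ≈ 11000 m/s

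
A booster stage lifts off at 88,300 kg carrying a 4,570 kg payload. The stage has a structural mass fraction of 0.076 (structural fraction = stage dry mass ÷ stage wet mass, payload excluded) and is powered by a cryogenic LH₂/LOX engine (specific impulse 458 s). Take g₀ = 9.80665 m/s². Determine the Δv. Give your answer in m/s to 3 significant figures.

Stage wet mass = m₀ − payload = 88,300 − 4,570 = 83,730 kg.
Stage dry mass = ε × stage wet mass = 0.076 × 83,730 = 6,363.48 kg.
Burnout mass m_f = stage dry + payload = 6,363.48 + 4,570 = 10,933.48 kg.
v_e = Isp · g₀ = 458 × 9.80665 = 4491.4 m/s.
Δv = v_e · ln(88,300/10,933.48) = 4491.4 × ln(8.076) = 4491.4 × 2.0889 ≈ 9382 m/s.

Δv ≈ 9380 m/s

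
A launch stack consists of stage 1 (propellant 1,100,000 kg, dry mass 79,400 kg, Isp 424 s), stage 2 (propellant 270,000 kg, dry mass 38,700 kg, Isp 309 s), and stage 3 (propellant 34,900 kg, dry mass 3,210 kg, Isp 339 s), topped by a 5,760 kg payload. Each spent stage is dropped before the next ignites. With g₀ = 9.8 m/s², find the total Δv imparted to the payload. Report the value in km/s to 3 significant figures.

Ignition mass of stage 1 = 1,100,000+79,400 + 270,000+38,700 + 34,900+3,210 + 5,760 = 1,531,970 kg.
Stage 1: m₀ = 1,531,970 kg, m_f = 1,531,970 − 1,100,000 = 431,970 kg; Δv = 424×9.8×ln(3.546) = 4155.2×1.2660 ≈ 5260 m/s.
Stage 2: m₀ = 352,570 kg, m_f = 352,570 − 270,000 = 82,570 kg; Δv = 309×9.8×ln(4.27) = 3028.2×1.4516 ≈ 4396 m/s.
Stage 3: m₀ = 43,870 kg, m_f = 43,870 − 34,900 = 8,970 kg; Δv = 339×9.8×ln(4.891) = 3322.2×1.5873 ≈ 5273 m/s.
Total Δv = 5260 + 4396 + 5273 = 14929 m/s.

Δv ≈ 14.9 km/s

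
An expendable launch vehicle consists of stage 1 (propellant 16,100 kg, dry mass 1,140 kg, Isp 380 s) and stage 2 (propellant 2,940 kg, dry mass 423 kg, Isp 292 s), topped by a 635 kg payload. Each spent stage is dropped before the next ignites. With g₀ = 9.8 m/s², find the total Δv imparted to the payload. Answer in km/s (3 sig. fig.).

Ignition mass of stage 1 = 16,100+1,140 + 2,940+423 + 635 = 21,238 kg.
Stage 1: m₀ = 21,238 kg, m_f = 21,238 − 16,100 = 5,138 kg; Δv = 380×9.8×ln(4.134) = 3724.0×1.4191 ≈ 5285 m/s.
Stage 2: m₀ = 3,998 kg, m_f = 3,998 − 2,940 = 1,058 kg; Δv = 292×9.8×ln(3.779) = 2861.6×1.3294 ≈ 3804 m/s.
Total Δv = 5285 + 3804 = 9089 m/s.

Δv ≈ 9.09 km/s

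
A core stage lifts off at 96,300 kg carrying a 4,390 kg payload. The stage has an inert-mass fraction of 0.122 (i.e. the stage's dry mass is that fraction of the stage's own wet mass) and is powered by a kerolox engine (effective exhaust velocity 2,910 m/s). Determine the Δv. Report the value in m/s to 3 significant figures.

Stage wet mass = m₀ − payload = 96,300 − 4,390 = 91,910 kg.
Stage dry mass = ε × stage wet mass = 0.122 × 91,910 = 11,213 kg.
Burnout mass m_f = stage dry + payload = 11,213 + 4,390 = 15,603 kg.
By the Tsiolkovsky rocket equation, Δv = v_e · ln(96,300/15,603) = 2910.0 × ln(6.172) = 2910.0 × 1.8200 ≈ 5296 m/s.

Δv ≈ 5300 m/s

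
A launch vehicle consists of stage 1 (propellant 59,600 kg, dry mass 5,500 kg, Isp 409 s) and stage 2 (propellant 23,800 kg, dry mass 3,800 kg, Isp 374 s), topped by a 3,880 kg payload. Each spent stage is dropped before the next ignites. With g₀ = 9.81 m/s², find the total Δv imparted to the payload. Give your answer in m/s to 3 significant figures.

Ignition mass of stage 1 = 59,600+5,500 + 23,800+3,800 + 3,880 = 96,580 kg.
Stage 1: m₀ = 96,580 kg, m_f = 96,580 − 59,600 = 36,980 kg; Δv = 409×9.81×ln(2.612) = 4012.3×0.9600 ≈ 3852 m/s.
Stage 2: m₀ = 31,480 kg, m_f = 31,480 − 23,800 = 7,680 kg; Δv = 374×9.81×ln(4.099) = 3668.9×1.4107 ≈ 5176 m/s.
Total Δv = 3852 + 5176 = 9028 m/s.

Δv ≈ 9030 m/s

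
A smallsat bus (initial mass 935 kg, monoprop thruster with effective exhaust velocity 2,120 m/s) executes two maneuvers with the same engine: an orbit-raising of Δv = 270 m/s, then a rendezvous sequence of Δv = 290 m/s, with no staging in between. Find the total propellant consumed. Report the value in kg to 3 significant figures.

total propellant consumed ≈ 217 kg

After the first burn: m = 935 × exp(−270/2120.0) = 935 × 0.88042 = 823.193 kg.
After the second burn: m = 823.193 × exp(−290/2120.0) = 823.193 × 0.87215 = 717.948 kg.
Total propellant = m₀ − m_final = 935 − 717.948 = 217.052 kg.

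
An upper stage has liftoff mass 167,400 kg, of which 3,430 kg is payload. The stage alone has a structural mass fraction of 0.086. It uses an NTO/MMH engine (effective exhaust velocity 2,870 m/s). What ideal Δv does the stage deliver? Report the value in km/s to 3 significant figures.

Δv ≈ 6.48 km/s

Stage wet mass = m₀ − payload = 167,400 − 3,430 = 163,970 kg.
Stage dry mass = ε × stage wet mass = 0.086 × 163,970 = 14,101.4 kg.
Burnout mass m_f = stage dry + payload = 14,101.4 + 3,430 = 17,531.4 kg.
Using Δv = v_e ln(m₀/m_f): Δv = v_e · ln(167,400/17,531.4) = 2870.0 × ln(9.549) = 2870.0 × 2.2564 ≈ 6476 m/s.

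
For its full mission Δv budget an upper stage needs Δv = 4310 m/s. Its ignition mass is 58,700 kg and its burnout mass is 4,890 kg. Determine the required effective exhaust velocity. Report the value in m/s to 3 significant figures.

v_e ≈ 1730 m/s

ln(m₀/m_f) = ln(58700/4890) = ln(12) = 2.4852.
v_e = Δv / ln(m₀/m_f) = 4310 / 2.4852 = 1734.2 m/s.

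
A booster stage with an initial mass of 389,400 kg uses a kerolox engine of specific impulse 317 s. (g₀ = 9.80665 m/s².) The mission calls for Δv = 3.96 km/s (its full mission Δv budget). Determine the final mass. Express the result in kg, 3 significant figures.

final mass ≈ 109000 kg

v_e = Isp · g₀ = 317 × 9.80665 = 3108.7 m/s.
Rocket equation: m₀/m_f = exp(Δv / v_e) = exp(3960 / 3108.7) = exp(1.2738) = 3.5746.
m_f = m₀ / 3.5746 = 389,400 / 3.5746 = 108,935 kg.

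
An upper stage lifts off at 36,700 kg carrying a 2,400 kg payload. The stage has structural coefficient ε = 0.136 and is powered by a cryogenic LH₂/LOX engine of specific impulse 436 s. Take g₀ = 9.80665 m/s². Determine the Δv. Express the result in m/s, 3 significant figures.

Stage wet mass = m₀ − payload = 36,700 − 2,400 = 34,300 kg.
Stage dry mass = ε × stage wet mass = 0.136 × 34,300 = 4,664.8 kg.
Burnout mass m_f = stage dry + payload = 4,664.8 + 2,400 = 7,064.8 kg.
v_e = Isp · g₀ = 436 × 9.80665 = 4275.7 m/s.
From the ideal rocket equation, Δv = v_e · ln(36,700/7,064.8) = 4275.7 × ln(5.195) = 4275.7 × 1.6477 ≈ 7045 m/s.

Δv ≈ 7040 m/s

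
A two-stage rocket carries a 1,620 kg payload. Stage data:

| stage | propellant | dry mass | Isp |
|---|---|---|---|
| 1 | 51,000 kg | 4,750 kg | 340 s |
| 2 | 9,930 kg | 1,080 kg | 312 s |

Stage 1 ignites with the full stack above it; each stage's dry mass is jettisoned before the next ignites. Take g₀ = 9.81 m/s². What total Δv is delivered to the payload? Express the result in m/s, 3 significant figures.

Δv ≈ 9290 m/s

Ignition mass of stage 1 = 51,000+4,750 + 9,930+1,080 + 1,620 = 68,380 kg.
Stage 1: m₀ = 68,380 kg, m_f = 68,380 − 51,000 = 17,380 kg; Δv = 340×9.81×ln(3.934) = 3335.4×1.3698 ≈ 4569 m/s.
Stage 2: m₀ = 12,630 kg, m_f = 12,630 − 9,930 = 2,700 kg; Δv = 312×9.81×ln(4.678) = 3060.7×1.5428 ≈ 4722 m/s.
Total Δv = 4569 + 4722 = 9291 m/s.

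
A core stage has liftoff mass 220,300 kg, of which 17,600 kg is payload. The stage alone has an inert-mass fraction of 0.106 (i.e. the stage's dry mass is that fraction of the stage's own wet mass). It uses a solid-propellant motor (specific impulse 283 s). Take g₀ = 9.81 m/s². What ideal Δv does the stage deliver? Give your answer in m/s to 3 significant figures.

Stage wet mass = m₀ − payload = 220,300 − 17,600 = 202,700 kg.
Stage dry mass = ε × stage wet mass = 0.106 × 202,700 = 21,486.2 kg.
Burnout mass m_f = stage dry + payload = 21,486.2 + 17,600 = 39,086.2 kg.
v_e = Isp · g₀ = 283 × 9.81 = 2776.2 m/s.
Rocket equation: Δv = v_e · ln(220,300/39,086.2) = 2776.2 × ln(5.636) = 2776.2 × 1.7292 ≈ 4801 m/s.

Δv ≈ 4800 m/s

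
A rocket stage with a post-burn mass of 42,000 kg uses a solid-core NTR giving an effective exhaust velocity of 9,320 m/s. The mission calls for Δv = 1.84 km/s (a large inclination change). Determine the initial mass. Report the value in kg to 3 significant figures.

By the Tsiolkovsky rocket equation, m₀/m_f = exp(Δv / v_e) = exp(1840 / 9320.0) = exp(0.1974) = 1.2183.
m₀ = m_f × 1.2183 = 42,000 × 1.2183 = 51,168.6 kg.

initial mass ≈ 51200 kg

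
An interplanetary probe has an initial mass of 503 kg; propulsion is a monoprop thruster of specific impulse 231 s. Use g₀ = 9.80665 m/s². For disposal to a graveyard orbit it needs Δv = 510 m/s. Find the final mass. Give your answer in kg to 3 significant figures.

v_e = Isp · g₀ = 231 × 9.80665 = 2265.3 m/s.
Rocket equation: m₀/m_f = exp(Δv / v_e) = exp(510 / 2265.3) = exp(0.2251) = 1.2525.
m_f = m₀ / 1.2525 = 503 / 1.2525 = 401.597 kg.

final mass ≈ 402 kg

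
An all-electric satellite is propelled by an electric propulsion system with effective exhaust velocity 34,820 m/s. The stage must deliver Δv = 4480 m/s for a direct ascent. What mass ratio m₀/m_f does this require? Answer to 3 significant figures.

mass ratio ≈ 1.14

Rocket equation: m₀/m_f = exp(Δv / v_e) = exp(4480 / 34820.0) = exp(0.1287) = 1.1373.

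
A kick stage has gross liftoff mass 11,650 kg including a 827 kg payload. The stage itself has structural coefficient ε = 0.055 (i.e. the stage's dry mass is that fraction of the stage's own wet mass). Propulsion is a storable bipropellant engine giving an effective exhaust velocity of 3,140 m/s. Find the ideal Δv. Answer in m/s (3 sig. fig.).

Stage wet mass = m₀ − payload = 11,650 − 827 = 10,823 kg.
Stage dry mass = ε × stage wet mass = 0.055 × 10,823 = 595.265 kg.
Burnout mass m_f = stage dry + payload = 595.265 + 827 = 1,422.265 kg.
Δv = v_e · ln(11,650/1,422.265) = 3140.0 × ln(8.191) = 3140.0 × 2.1031 ≈ 6604 m/s.

Δv ≈ 6600 m/s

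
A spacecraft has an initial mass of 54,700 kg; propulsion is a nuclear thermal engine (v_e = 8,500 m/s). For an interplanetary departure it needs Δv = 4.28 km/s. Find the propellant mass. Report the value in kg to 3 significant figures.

propellant mass ≈ 21600 kg

From the ideal rocket equation, m₀/m_f = exp(Δv / v_e) = exp(4280 / 8500.0) = exp(0.5035) = 1.6546.
m_f = 54,700 / 1.6546 = 33,059.3 kg, so propellant = m₀ − m_f = 54,700 − 33,059.3 = 21,640.7 kg.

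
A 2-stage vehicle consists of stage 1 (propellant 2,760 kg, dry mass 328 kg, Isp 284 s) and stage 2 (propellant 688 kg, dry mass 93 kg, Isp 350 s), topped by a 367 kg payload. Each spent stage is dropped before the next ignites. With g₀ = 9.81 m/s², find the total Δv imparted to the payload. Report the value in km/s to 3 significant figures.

Ignition mass of stage 1 = 2,760+328 + 688+93 + 367 = 4,236 kg.
Stage 1: m₀ = 4,236 kg, m_f = 4,236 − 2,760 = 1,476 kg; Δv = 284×9.81×ln(2.87) = 2786.0×1.0543 ≈ 2937 m/s.
Stage 2: m₀ = 1,148 kg, m_f = 1,148 − 688 = 460 kg; Δv = 350×9.81×ln(2.496) = 3433.5×0.9146 ≈ 3140 m/s.
Total Δv = 2937 + 3140 = 6077 m/s.

Δv ≈ 6.08 km/s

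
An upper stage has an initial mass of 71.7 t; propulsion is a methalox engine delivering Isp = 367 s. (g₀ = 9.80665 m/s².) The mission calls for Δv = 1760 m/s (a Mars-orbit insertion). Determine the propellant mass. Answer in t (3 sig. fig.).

v_e = Isp · g₀ = 367 × 9.80665 = 3599.0 m/s.
Rocket equation: m₀/m_f = exp(Δv / v_e) = exp(1760 / 3599.0) = exp(0.4890) = 1.6307.
m_f = 71.7 / 1.6307 = 43.9688 t, so propellant = m₀ − m_f = 71.7 − 43.9688 = 27.7312 t.

propellant mass ≈ 27.7 t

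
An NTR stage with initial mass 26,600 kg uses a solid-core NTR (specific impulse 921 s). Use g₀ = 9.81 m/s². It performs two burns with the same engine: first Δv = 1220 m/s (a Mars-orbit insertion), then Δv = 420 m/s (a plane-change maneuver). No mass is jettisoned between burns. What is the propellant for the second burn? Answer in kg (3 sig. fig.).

propellant for the second burn ≈ 1060 kg

v_e = Isp · g₀ = 921 × 9.81 = 9035.0 m/s.
After the first burn: m = 26600 × exp(−1220/9035.0) = 26600 × 0.87369 = 23,240.2 kg.
After the second burn: m = 23,240.2 × exp(−420/9035.0) = 23,240.2 × 0.95458 = 22,184.6 kg.
Second-burn propellant = 23,240.2 − 22,184.6 = 1,055.6 kg.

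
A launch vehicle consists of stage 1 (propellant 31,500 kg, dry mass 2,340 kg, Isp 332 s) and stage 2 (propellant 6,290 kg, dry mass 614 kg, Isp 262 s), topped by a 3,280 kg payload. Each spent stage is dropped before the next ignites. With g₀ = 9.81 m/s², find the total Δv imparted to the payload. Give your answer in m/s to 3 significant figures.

Ignition mass of stage 1 = 31,500+2,340 + 6,290+614 + 3,280 = 44,024 kg.
Stage 1: m₀ = 44,024 kg, m_f = 44,024 − 31,500 = 12,524 kg; Δv = 332×9.81×ln(3.515) = 3256.9×1.2571 ≈ 4094 m/s.
Stage 2: m₀ = 10,184 kg, m_f = 10,184 − 6,290 = 3,894 kg; Δv = 262×9.81×ln(2.615) = 2570.2×0.9614 ≈ 2471 m/s.
Total Δv = 4094 + 2471 = 6565 m/s.

Δv ≈ 6570 m/s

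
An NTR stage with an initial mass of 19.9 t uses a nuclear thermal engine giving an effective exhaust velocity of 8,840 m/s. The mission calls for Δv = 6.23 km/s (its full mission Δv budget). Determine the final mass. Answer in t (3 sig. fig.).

Rocket equation: m₀/m_f = exp(Δv / v_e) = exp(6230 / 8840.0) = exp(0.7048) = 2.0233.
m_f = m₀ / 2.0233 = 19.9 / 2.0233 = 9.83542 t.

final mass ≈ 9.84 t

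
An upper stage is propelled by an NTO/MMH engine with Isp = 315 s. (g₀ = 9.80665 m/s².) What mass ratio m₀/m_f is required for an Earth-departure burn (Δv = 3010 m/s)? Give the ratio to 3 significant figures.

mass ratio ≈ 2.65

v_e = Isp · g₀ = 315 × 9.80665 = 3089.1 m/s.
From the ideal rocket equation, m₀/m_f = exp(Δv / v_e) = exp(3010 / 3089.1) = exp(0.9744) = 2.6496.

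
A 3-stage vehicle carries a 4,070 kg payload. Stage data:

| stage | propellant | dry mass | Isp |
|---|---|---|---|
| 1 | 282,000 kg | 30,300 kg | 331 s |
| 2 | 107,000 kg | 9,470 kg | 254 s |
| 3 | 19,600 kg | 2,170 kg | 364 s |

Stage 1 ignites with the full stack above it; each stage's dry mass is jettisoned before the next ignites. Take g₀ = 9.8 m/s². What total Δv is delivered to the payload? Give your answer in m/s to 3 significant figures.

Ignition mass of stage 1 = 282,000+30,300 + 107,000+9,470 + 19,600+2,170 + 4,070 = 454,610 kg.
Stage 1: m₀ = 454,610 kg, m_f = 454,610 − 282,000 = 172,610 kg; Δv = 331×9.8×ln(2.634) = 3243.8×0.9684 ≈ 3141 m/s.
Stage 2: m₀ = 142,310 kg, m_f = 142,310 − 107,000 = 35,310 kg; Δv = 254×9.8×ln(4.03) = 2489.2×1.3938 ≈ 3470 m/s.
Stage 3: m₀ = 25,840 kg, m_f = 25,840 − 19,600 = 6,240 kg; Δv = 364×9.8×ln(4.141) = 3567.2×1.4209 ≈ 5069 m/s.
Total Δv = 3141 + 3470 + 5069 = 11680 m/s.

Δv ≈ 11700 m/s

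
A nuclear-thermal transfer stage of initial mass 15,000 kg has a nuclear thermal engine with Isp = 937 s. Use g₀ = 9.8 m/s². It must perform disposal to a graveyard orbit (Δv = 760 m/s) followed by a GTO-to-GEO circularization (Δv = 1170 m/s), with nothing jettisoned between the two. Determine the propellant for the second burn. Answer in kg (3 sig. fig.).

propellant for the second burn ≈ 1650 kg

v_e = Isp · g₀ = 937 × 9.8 = 9182.6 m/s.
After the first burn: m = 15000 × exp(−760/9182.6) = 15000 × 0.92057 = 13,808.6 kg.
After the second burn: m = 13,808.6 × exp(−1170/9182.6) = 13,808.6 × 0.88037 = 12,156.7 kg.
Second-burn propellant = 13,808.6 − 12,156.7 = 1,651.9 kg.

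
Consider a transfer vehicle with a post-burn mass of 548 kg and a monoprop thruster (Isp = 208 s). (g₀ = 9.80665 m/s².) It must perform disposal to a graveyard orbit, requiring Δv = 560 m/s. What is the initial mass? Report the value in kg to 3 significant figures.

initial mass ≈ 721 kg

v_e = Isp · g₀ = 208 × 9.80665 = 2039.8 m/s.
From the ideal rocket equation, m₀/m_f = exp(Δv / v_e) = exp(560 / 2039.8) = exp(0.2745) = 1.3159.
m₀ = m_f × 1.3159 = 548 × 1.3159 = 721.113 kg.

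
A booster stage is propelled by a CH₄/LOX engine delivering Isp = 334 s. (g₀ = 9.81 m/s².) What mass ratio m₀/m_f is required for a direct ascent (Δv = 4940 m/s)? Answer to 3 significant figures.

mass ratio ≈ 4.52

v_e = Isp · g₀ = 334 × 9.81 = 3276.5 m/s.
m₀/m_f = exp(Δv / v_e) = exp(4940 / 3276.5) = exp(1.5077) = 4.5163.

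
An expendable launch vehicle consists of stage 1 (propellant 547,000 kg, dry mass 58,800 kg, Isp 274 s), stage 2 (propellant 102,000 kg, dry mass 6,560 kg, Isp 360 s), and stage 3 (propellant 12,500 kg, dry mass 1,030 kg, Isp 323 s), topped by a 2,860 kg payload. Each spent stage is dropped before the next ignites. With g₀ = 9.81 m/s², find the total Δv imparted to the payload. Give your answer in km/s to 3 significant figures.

Ignition mass of stage 1 = 547,000+58,800 + 102,000+6,560 + 12,500+1,030 + 2,860 = 730,750 kg.
Stage 1: m₀ = 730,750 kg, m_f = 730,750 − 547,000 = 183,750 kg; Δv = 274×9.81×ln(3.977) = 2687.9×1.3805 ≈ 3711 m/s.
Stage 2: m₀ = 124,950 kg, m_f = 124,950 − 102,000 = 22,950 kg; Δv = 360×9.81×ln(5.444) = 3531.6×1.6946 ≈ 5985 m/s.
Stage 3: m₀ = 16,390 kg, m_f = 16,390 − 12,500 = 3,890 kg; Δv = 323×9.81×ln(4.213) = 3168.6×1.4383 ≈ 4557 m/s.
Total Δv = 3711 + 5985 + 4557 = 14253 m/s.

Δv ≈ 14.3 km/s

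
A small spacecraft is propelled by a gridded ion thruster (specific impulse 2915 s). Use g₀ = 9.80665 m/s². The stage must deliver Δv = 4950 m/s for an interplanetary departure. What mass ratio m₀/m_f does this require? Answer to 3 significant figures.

v_e = Isp · g₀ = 2915 × 9.80665 = 28586.4 m/s.
m₀/m_f = exp(Δv / v_e) = exp(4950 / 28586.4) = exp(0.1732) = 1.1891.

mass ratio ≈ 1.19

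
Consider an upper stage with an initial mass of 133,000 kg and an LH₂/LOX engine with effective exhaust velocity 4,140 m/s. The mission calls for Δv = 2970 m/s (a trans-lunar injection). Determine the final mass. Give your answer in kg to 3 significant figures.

By the Tsiolkovsky rocket equation, m₀/m_f = exp(Δv / v_e) = exp(2970 / 4140.0) = exp(0.7174) = 2.0491.
m_f = m₀ / 2.0491 = 133,000 / 2.0491 = 64,906.5 kg.

final mass ≈ 64900 kg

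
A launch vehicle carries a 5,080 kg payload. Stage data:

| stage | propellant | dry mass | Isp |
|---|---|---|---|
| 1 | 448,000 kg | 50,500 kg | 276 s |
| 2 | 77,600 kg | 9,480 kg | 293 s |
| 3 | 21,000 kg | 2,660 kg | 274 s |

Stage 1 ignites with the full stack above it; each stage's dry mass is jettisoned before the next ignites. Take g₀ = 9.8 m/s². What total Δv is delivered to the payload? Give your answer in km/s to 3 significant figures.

Ignition mass of stage 1 = 448,000+50,500 + 77,600+9,480 + 21,000+2,660 + 5,080 = 614,320 kg.
Stage 1: m₀ = 614,320 kg, m_f = 614,320 − 448,000 = 166,320 kg; Δv = 276×9.8×ln(3.694) = 2704.8×1.3066 ≈ 3534 m/s.
Stage 2: m₀ = 115,820 kg, m_f = 115,820 − 77,600 = 38,220 kg; Δv = 293×9.8×ln(3.03) = 2871.4×1.1087 ≈ 3183 m/s.
Stage 3: m₀ = 28,740 kg, m_f = 28,740 − 21,000 = 7,740 kg; Δv = 274×9.8×ln(3.713) = 2685.2×1.3119 ≈ 3523 m/s.
Total Δv = 3534 + 3183 + 3523 = 10240 m/s.

Δv ≈ 10.2 km/s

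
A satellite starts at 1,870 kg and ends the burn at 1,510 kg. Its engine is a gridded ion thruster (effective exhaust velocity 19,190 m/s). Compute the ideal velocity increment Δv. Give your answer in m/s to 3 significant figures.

Δv ≈ 4100 m/s

Δv = v_e · ln(m₀/m_f) = 19190.0 × ln(1.238) = 19190.0 × 0.2138 ≈ 4103.4 m/s.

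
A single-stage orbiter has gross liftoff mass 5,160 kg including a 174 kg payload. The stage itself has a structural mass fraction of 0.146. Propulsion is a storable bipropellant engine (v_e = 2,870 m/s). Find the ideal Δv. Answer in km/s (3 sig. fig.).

Stage wet mass = m₀ − payload = 5,160 − 174 = 4,986 kg.
Stage dry mass = ε × stage wet mass = 0.146 × 4,986 = 727.956 kg.
Burnout mass m_f = stage dry + payload = 727.956 + 174 = 901.956 kg.
Rocket equation: Δv = v_e · ln(5,160/901.956) = 2870.0 × ln(5.721) = 2870.0 × 1.7441 ≈ 5006 m/s.

Δv ≈ 5.01 km/s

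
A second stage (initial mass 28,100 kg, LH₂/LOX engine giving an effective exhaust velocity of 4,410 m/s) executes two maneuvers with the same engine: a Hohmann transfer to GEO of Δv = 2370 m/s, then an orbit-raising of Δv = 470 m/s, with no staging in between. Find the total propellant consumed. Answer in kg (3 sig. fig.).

After the first burn: m = 28100 × exp(−2370/4410.0) = 28100 × 0.58426 = 16,417.7 kg.
After the second burn: m = 16,417.7 × exp(−470/4410.0) = 16,417.7 × 0.89891 = 14,758 kg.
Total propellant = m₀ − m_final = 28100 − 14,758 = 13,342 kg.

total propellant consumed ≈ 13300 kg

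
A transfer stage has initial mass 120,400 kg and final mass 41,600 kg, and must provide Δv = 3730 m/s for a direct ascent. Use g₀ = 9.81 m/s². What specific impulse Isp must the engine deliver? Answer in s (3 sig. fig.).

Isp ≈ 358 s

ln(m₀/m_f) = ln(120400/41600) = ln(2.894) = 1.0627.
v_e = Δv / ln(m₀/m_f) = 3730 / 1.0627 = 3509.9 m/s.
Isp = v_e / g₀ = 3509.9 / 9.81 = 357.8 s.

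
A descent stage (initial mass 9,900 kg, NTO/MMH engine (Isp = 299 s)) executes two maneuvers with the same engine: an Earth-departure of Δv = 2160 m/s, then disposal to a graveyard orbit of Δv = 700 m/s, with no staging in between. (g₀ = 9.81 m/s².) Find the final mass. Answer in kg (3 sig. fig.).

final mass ≈ 3730 kg

v_e = Isp · g₀ = 299 × 9.81 = 2933.2 m/s.
After the first burn: m = 9900 × exp(−2160/2933.2) = 9900 × 0.47883 = 4,740.42 kg.
After the second burn: m = 4,740.42 × exp(−700/2933.2) = 4,740.42 × 0.78769 = 3,733.98 kg.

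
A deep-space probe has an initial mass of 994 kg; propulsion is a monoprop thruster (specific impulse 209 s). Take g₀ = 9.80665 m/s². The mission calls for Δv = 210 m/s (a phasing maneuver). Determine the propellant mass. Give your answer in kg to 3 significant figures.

v_e = Isp · g₀ = 209 × 9.80665 = 2049.6 m/s.
By the Tsiolkovsky rocket equation, m₀/m_f = exp(Δv / v_e) = exp(210 / 2049.6) = exp(0.1025) = 1.1079.
m_f = 994 / 1.1079 = 897.193 kg, so propellant = m₀ − m_f = 994 − 897.193 = 96.807 kg.

propellant mass ≈ 96.8 kg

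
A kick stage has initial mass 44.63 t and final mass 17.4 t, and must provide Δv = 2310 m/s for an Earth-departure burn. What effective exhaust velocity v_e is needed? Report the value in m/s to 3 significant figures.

v_e ≈ 2450 m/s

ln(m₀/m_f) = ln(44630/17400) = ln(2.565) = 0.9419.
v_e = Δv / ln(m₀/m_f) = 2310 / 0.9419 = 2452.4 m/s.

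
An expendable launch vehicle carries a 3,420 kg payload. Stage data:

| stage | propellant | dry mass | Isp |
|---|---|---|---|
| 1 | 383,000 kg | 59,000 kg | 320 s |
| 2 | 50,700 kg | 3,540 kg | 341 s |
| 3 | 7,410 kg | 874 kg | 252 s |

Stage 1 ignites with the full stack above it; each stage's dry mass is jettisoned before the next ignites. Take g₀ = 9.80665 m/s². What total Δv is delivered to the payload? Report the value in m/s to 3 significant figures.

Ignition mass of stage 1 = 383,000+59,000 + 50,700+3,540 + 7,410+874 + 3,420 = 507,944 kg.
Stage 1: m₀ = 507,944 kg, m_f = 507,944 − 383,000 = 124,944 kg; Δv = 320×9.80665×ln(4.065) = 3138.1×1.4025 ≈ 4401 m/s.
Stage 2: m₀ = 65,944 kg, m_f = 65,944 − 50,700 = 15,244 kg; Δv = 341×9.80665×ln(4.326) = 3344.1×1.4646 ≈ 4898 m/s.
Stage 3: m₀ = 11,704 kg, m_f = 11,704 − 7,410 = 4,294 kg; Δv = 252×9.80665×ln(2.726) = 2471.3×1.0027 ≈ 2478 m/s.
Total Δv = 4401 + 4898 + 2478 = 11777 m/s.

Δv ≈ 11800 m/s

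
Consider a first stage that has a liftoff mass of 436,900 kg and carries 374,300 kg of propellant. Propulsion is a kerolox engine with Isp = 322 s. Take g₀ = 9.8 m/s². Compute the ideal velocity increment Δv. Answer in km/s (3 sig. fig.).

Δv ≈ 6.13 km/s

v_e = Isp · g₀ = 322 × 9.8 = 3155.6 m/s.
m_f = m₀ − m_prop = 436,900 − 374,300 = 62,600 kg.
From the ideal rocket equation, Δv = v_e · ln(m₀/m_f) = 3155.6 × ln(6.979) = 3155.6 × 1.9429 ≈ 6131.1 m/s.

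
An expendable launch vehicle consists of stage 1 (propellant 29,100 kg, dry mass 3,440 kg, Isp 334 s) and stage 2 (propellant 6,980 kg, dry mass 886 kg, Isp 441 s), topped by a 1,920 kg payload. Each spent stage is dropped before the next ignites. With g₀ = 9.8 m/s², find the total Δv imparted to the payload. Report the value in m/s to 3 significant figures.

Ignition mass of stage 1 = 29,100+3,440 + 6,980+886 + 1,920 = 42,326 kg.
Stage 1: m₀ = 42,326 kg, m_f = 42,326 − 29,100 = 13,226 kg; Δv = 334×9.8×ln(3.2) = 3273.2×1.1632 ≈ 3807 m/s.
Stage 2: m₀ = 9,786 kg, m_f = 9,786 − 6,980 = 2,806 kg; Δv = 441×9.8×ln(3.488) = 4321.8×1.2492 ≈ 5399 m/s.
Total Δv = 3807 + 5399 = 9206 m/s.

Δv ≈ 9210 m/s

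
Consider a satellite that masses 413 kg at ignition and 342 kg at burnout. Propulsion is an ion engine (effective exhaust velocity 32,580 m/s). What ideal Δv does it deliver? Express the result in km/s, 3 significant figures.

From the ideal rocket equation, Δv = v_e · ln(m₀/m_f) = 32580.0 × ln(1.208) = 32580.0 × 0.1886 ≈ 6145.8 m/s.

Δv ≈ 6.15 km/s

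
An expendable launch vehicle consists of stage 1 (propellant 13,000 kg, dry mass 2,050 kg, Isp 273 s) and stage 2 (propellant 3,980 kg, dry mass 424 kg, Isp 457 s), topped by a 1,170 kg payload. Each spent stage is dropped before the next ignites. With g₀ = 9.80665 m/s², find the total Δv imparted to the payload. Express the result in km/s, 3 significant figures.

Ignition mass of stage 1 = 13,000+2,050 + 3,980+424 + 1,170 = 20,624 kg.
Stage 1: m₀ = 20,624 kg, m_f = 20,624 − 13,000 = 7,624 kg; Δv = 273×9.80665×ln(2.705) = 2677.2×0.9952 ≈ 2664 m/s.
Stage 2: m₀ = 5,574 kg, m_f = 5,574 − 3,980 = 1,594 kg; Δv = 457×9.80665×ln(3.497) = 4481.6×1.2519 ≈ 5610 m/s.
Total Δv = 2664 + 5610 = 8274 m/s.

Δv ≈ 8.27 km/s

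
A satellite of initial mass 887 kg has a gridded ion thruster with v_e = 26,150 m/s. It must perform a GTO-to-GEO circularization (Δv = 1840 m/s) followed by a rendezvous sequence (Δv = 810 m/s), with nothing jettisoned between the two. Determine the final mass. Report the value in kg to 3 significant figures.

After the first burn: m = 887 × exp(−1840/26150.0) = 887 × 0.93206 = 826.737 kg.
After the second burn: m = 826.737 × exp(−810/26150.0) = 826.737 × 0.96950 = 801.522 kg.

final mass ≈ 802 kg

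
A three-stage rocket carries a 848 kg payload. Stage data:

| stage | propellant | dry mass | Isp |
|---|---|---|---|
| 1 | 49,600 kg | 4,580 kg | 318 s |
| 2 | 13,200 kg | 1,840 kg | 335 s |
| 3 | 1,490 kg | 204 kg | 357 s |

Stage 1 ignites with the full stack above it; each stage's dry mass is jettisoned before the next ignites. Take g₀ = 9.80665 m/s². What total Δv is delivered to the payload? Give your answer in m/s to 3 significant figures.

Δv ≈ 11300 m/s

Ignition mass of stage 1 = 49,600+4,580 + 13,200+1,840 + 1,490+204 + 848 = 71,762 kg.
Stage 1: m₀ = 71,762 kg, m_f = 71,762 − 49,600 = 22,162 kg; Δv = 318×9.80665×ln(3.238) = 3118.5×1.1750 ≈ 3664 m/s.
Stage 2: m₀ = 17,582 kg, m_f = 17,582 − 13,200 = 4,382 kg; Δv = 335×9.80665×ln(4.012) = 3285.2×1.3894 ≈ 4564 m/s.
Stage 3: m₀ = 2,542 kg, m_f = 2,542 − 1,490 = 1,052 kg; Δv = 357×9.80665×ln(2.416) = 3501.0×0.8823 ≈ 3089 m/s.
Total Δv = 3664 + 4564 + 3089 = 11317 m/s.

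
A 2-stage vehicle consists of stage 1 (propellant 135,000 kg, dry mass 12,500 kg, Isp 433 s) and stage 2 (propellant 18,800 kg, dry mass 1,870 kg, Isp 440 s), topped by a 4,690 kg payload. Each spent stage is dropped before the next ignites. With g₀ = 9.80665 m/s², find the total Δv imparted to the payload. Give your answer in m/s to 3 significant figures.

Δv ≈ 12300 m/s

Ignition mass of stage 1 = 135,000+12,500 + 18,800+1,870 + 4,690 = 172,860 kg.
Stage 1: m₀ = 172,860 kg, m_f = 172,860 − 135,000 = 37,860 kg; Δv = 433×9.80665×ln(4.566) = 4246.3×1.5186 ≈ 6448 m/s.
Stage 2: m₀ = 25,360 kg, m_f = 25,360 − 18,800 = 6,560 kg; Δv = 440×9.80665×ln(3.866) = 4314.9×1.3522 ≈ 5835 m/s.
Total Δv = 6448 + 5835 = 12283 m/s.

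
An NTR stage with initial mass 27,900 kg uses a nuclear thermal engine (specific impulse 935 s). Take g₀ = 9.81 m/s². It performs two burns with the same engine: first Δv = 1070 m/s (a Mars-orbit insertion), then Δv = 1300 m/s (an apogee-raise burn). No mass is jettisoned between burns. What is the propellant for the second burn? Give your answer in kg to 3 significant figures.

v_e = Isp · g₀ = 935 × 9.81 = 9172.4 m/s.
After the first burn: m = 27900 × exp(−1070/9172.4) = 27900 × 0.88989 = 24,827.9 kg.
After the second burn: m = 24,827.9 × exp(−1300/9172.4) = 24,827.9 × 0.86786 = 21,547.1 kg.
Second-burn propellant = 24,827.9 − 21,547.1 = 3,280.8 kg.

propellant for the second burn ≈ 3280 kg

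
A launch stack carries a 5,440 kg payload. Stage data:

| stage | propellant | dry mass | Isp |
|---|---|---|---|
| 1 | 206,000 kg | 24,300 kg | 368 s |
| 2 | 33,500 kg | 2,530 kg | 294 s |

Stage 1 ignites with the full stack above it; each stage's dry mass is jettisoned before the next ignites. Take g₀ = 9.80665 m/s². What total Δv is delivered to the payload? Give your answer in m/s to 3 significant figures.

Δv ≈ 9880 m/s

Ignition mass of stage 1 = 206,000+24,300 + 33,500+2,530 + 5,440 = 271,770 kg.
Stage 1: m₀ = 271,770 kg, m_f = 271,770 − 206,000 = 65,770 kg; Δv = 368×9.80665×ln(4.132) = 3608.8×1.4188 ≈ 5120 m/s.
Stage 2: m₀ = 41,470 kg, m_f = 41,470 − 33,500 = 7,970 kg; Δv = 294×9.80665×ln(5.203) = 2883.2×1.6493 ≈ 4755 m/s.
Total Δv = 5120 + 4755 = 9875 m/s.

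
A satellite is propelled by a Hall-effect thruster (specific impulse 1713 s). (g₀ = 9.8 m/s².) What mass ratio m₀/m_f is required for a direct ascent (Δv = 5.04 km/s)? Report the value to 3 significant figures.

v_e = Isp · g₀ = 1713 × 9.8 = 16787.4 m/s.
m₀/m_f = exp(Δv / v_e) = exp(5040 / 16787.4) = exp(0.3002) = 1.3502.

mass ratio ≈ 1.35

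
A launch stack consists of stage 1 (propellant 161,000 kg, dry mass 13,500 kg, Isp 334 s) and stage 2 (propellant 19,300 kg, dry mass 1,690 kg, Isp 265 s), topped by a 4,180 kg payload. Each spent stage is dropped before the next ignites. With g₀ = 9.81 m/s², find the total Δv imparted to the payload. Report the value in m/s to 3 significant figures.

Δv ≈ 9160 m/s

Ignition mass of stage 1 = 161,000+13,500 + 19,300+1,690 + 4,180 = 199,670 kg.
Stage 1: m₀ = 199,670 kg, m_f = 199,670 − 161,000 = 38,670 kg; Δv = 334×9.81×ln(5.163) = 3276.5×1.6416 ≈ 5379 m/s.
Stage 2: m₀ = 25,170 kg, m_f = 25,170 − 19,300 = 5,870 kg; Δv = 265×9.81×ln(4.288) = 2599.7×1.4558 ≈ 3785 m/s.
Total Δv = 5379 + 3785 = 9164 m/s.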